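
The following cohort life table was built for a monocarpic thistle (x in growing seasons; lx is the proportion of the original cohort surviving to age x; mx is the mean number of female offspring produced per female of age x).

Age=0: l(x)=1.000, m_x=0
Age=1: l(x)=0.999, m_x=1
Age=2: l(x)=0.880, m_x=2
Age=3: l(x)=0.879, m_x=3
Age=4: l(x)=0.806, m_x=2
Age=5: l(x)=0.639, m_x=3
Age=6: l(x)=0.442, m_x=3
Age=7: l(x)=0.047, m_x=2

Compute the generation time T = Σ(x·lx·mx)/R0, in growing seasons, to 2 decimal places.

3.58

lx·mx: 0, 0.999, 1.76, 2.637, 1.612, 1.917, 1.326, 0.094 → R0 = 10.345
x·lx·mx: 0, 0.999, 3.52, 7.911, 6.448, 9.585, 7.956, 0.658 → Σ = 37.077
T = 37.077 / 10.345 = 3.58405… → 3.58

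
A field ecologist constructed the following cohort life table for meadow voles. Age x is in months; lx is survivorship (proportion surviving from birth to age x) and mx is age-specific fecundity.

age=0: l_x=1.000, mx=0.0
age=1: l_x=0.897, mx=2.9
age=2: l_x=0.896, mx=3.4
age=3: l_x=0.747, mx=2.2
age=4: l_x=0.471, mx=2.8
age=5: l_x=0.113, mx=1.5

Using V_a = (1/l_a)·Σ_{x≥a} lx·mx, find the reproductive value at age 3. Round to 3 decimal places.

4.192

lx·mx for x ≥ 3: 1.6434, 1.3188, 0.1695 → sum = 3.1317
V_3 = 3.1317 / l_3 = 3.1317 / 0.747 = 4.192369… → 4.192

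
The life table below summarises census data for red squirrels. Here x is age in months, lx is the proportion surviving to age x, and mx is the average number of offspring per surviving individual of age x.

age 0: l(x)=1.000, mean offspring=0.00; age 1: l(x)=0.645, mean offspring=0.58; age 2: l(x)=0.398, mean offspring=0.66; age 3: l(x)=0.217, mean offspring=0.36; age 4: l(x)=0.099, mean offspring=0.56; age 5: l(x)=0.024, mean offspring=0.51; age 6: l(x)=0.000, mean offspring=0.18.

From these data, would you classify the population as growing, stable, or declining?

declining

R0 = Σ lx·mx = 0 + 0.3741 + 0.26268 + 0.07812 + 0.05544 + 0.01224 + 0 = 0.78258
R0 < 1, so the population is declining.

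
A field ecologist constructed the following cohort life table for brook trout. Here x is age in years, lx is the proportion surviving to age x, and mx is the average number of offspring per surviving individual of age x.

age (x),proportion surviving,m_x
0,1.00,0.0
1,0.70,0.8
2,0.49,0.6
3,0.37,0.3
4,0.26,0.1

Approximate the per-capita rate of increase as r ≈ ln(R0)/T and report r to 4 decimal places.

-0.0057

R0 = Σ lx·mx = 0 + 0.56 + 0.294 + 0.111 + 0.026 = 0.991
Σ x·lx·mx = 1.585; T = 1.585/0.991 = 1.59939…
r ≈ ln(R0)/T = ln(0.991)/1.59939… = -0.005653… → -0.0057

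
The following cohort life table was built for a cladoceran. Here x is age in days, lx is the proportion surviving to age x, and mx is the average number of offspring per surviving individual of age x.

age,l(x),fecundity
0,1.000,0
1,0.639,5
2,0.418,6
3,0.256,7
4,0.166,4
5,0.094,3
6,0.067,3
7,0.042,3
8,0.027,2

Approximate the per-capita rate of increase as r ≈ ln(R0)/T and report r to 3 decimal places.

R0 = Σ lx·mx = 0 + 3.195 + 2.508 + 1.792 + 0.664 + 0.282 + 0.201 + 0.126 + 0.054 = 8.822
Σ x·lx·mx = 20.173; T = 20.173/8.822 = 2.28667…
r ≈ ln(R0)/T = ln(8.822)/2.28667… = 0.95215… → 0.952

0.952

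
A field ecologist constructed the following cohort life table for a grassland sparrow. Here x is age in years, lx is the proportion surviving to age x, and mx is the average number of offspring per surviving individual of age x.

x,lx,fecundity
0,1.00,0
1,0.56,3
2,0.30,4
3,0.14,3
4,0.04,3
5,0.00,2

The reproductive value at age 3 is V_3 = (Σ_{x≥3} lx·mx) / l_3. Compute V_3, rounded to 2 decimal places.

3.86

lx·mx for x ≥ 3: 0.42, 0.12, 0 → sum = 0.54
V_3 = 0.54 / l_3 = 0.54 / 0.14 = 3.857143… → 3.86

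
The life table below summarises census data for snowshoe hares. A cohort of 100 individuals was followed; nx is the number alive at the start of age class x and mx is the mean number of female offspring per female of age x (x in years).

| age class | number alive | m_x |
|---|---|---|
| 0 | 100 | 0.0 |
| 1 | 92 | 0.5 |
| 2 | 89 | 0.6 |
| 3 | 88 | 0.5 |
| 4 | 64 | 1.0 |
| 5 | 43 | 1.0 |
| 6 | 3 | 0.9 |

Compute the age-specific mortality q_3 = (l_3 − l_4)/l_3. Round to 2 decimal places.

lx = nx/n0 = nx/100: 1, 0.92, 0.89, 0.88, 0.64, 0.43, 0.03
q_3 = (l_3 − l_4) / l_3 = (0.88 − 0.64) / 0.88
     = 0.24 / 0.88 = 0.272727… → 0.27

0.27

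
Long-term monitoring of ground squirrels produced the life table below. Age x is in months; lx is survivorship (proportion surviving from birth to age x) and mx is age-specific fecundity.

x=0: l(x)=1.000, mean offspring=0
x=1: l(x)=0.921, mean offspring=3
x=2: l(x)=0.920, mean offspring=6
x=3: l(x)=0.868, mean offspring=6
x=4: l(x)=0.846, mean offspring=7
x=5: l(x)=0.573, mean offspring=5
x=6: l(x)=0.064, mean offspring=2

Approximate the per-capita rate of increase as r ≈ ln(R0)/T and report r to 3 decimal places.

1.021

R0 = Σ lx·mx = 0 + 2.763 + 5.52 + 5.208 + 5.922 + 2.865 + 0.128 = 22.406
Σ x·lx·mx = 68.208; T = 68.208/22.406 = 3.04418…
r ≈ ln(R0)/T = ln(22.406)/3.04418… = 1.0214… → 1.021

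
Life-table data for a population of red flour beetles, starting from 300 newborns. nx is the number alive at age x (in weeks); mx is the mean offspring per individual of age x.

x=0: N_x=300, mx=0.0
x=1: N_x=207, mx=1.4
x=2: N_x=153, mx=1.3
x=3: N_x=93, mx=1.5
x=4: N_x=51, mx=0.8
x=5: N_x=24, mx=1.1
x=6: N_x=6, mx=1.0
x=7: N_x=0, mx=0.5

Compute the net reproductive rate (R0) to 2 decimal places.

2.34

lx = nx/n0 = nx/300: 1, 0.69, 0.51, 0.31, 0.17, 0.08, 0.02, 0
lx·mx by age: 0, 0.966, 0.663, 0.465, 0.136, 0.088, 0.02, 0
R0 = Σ lx·mx = 2.338 → 2.34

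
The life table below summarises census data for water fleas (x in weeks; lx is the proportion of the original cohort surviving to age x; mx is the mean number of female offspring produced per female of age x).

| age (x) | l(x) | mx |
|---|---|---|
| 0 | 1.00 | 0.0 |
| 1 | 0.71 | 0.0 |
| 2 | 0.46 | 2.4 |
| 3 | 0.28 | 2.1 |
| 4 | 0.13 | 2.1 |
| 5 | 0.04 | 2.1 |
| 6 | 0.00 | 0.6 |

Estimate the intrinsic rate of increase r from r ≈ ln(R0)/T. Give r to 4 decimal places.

R0 = Σ lx·mx = 0 + 0 + 1.104 + 0.588 + 0.273 + 0.084 + 0 = 2.049
Σ x·lx·mx = 5.484; T = 5.484/2.049 = 2.67643…
r ≈ ln(R0)/T = ln(2.049)/2.67643… = 0.268026… → 0.2680

0.2680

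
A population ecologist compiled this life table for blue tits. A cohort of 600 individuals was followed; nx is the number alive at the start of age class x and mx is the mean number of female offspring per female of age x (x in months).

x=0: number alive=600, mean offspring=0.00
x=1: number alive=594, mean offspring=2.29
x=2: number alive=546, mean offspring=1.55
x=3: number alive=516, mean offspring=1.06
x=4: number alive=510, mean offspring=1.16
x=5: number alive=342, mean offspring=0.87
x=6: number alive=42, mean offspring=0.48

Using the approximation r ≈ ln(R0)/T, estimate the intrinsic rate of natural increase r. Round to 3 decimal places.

lx = nx/n0 = nx/600: 1, 0.99, 0.91, 0.86, 0.85, 0.57, 0.07
R0 = Σ lx·mx = 0 + 2.2671 + 1.4105 + 0.9116 + 0.986 + 0.4959 + 0.0336 = 6.1047
Σ x·lx·mx = 14.448; T = 14.448/6.1047 = 2.3667…
r ≈ ln(R0)/T = ln(6.1047)/2.3667… = 0.76438… → 0.764

0.764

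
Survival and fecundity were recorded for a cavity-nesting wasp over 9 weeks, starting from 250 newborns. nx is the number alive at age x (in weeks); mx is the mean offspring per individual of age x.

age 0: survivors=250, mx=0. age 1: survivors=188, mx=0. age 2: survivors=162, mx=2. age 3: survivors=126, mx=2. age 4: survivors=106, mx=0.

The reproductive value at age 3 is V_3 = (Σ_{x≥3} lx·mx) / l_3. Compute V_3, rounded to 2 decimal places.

lx = nx/n0 = nx/250: 1, 0.752, 0.648, 0.504, 0.424
lx·mx for x ≥ 3: 1.008, 0 → sum = 1.008
V_3 = 1.008 / l_3 = 1.008 / 0.504 = 2 → 2.00

2.00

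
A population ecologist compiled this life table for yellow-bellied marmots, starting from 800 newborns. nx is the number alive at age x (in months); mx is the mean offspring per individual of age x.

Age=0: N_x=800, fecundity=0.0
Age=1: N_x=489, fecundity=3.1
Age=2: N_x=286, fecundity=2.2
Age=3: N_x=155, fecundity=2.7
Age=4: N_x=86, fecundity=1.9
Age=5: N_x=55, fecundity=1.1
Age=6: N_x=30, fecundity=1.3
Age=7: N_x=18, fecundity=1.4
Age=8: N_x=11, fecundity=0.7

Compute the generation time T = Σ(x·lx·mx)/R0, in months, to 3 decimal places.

lx = nx/n0 = nx/800: 1, 0.61125, 0.3575, 0.19375, 0.1075, 0.06875, 0.0375, 0.0225, 0.01375
lx·mx: 0, 1.894875, 0.7865, 0.523125, 0.20425, 0.075625, 0.04875, 0.0315, 0.009625 → R0 = 3.57425
x·lx·mx: 0, 1.894875, 1.573, 1.569375, 0.817, 0.378125, 0.2925, 0.2205, 0.077 → Σ = 6.822375
T = 6.822375 / 3.57425 = 1.908757… → 1.909

1.909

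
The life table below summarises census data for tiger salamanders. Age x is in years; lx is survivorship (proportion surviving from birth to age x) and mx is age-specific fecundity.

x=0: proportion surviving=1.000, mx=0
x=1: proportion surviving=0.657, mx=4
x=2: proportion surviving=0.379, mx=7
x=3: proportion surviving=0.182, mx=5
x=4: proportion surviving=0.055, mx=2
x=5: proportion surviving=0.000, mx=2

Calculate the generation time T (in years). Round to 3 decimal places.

1.762

lx·mx: 0, 2.628, 2.653, 0.91, 0.11, 0 → R0 = 6.301
x·lx·mx: 0, 2.628, 5.306, 2.73, 0.44, 0 → Σ = 11.104
T = 11.104 / 6.301 = 1.76226… → 1.762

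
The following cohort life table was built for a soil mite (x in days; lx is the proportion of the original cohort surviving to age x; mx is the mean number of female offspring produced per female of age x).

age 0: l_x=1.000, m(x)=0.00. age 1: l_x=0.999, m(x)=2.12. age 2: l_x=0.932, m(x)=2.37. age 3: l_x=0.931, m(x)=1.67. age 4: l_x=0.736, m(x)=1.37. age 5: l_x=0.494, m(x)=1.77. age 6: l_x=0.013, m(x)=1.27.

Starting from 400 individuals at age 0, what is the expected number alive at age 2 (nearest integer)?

373

Expected survivors = N0 · l_2 = 400 × 0.932 = 372.8 → 373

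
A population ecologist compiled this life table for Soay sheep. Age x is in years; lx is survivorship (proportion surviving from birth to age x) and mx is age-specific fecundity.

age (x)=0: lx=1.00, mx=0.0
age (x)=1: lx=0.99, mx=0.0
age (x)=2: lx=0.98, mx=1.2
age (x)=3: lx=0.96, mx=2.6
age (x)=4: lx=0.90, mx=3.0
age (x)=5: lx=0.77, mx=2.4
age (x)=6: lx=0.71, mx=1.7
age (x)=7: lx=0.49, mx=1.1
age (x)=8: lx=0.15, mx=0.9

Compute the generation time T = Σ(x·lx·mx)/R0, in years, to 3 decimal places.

lx·mx: 0, 0, 1.176, 2.496, 2.7, 1.848, 1.207, 0.539, 0.135 → R0 = 10.101
x·lx·mx: 0, 0, 2.352, 7.488, 10.8, 9.24, 7.242, 3.773, 1.08 → Σ = 41.975
T = 41.975 / 10.101 = 4.155529… → 4.156

4.156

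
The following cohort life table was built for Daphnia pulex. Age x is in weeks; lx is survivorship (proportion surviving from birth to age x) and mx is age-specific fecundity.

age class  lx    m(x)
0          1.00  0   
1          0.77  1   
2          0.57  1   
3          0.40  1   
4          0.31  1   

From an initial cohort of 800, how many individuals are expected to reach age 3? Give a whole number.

Expected survivors = N0 · l_3 = 800 × 0.40 = 320 → 320

320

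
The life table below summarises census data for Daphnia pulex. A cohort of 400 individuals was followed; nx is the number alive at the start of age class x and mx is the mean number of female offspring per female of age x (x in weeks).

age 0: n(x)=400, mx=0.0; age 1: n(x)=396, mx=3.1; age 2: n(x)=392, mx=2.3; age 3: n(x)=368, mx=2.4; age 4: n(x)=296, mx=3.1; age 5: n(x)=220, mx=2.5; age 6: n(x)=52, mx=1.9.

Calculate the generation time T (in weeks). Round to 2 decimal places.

lx = nx/n0 = nx/400: 1, 0.99, 0.98, 0.92, 0.74, 0.55, 0.13
lx·mx: 0, 3.069, 2.254, 2.208, 2.294, 1.375, 0.247 → R0 = 11.447
x·lx·mx: 0, 3.069, 4.508, 6.624, 9.176, 6.875, 1.482 → Σ = 31.734
T = 31.734 / 11.447 = 2.772255… → 2.77

2.77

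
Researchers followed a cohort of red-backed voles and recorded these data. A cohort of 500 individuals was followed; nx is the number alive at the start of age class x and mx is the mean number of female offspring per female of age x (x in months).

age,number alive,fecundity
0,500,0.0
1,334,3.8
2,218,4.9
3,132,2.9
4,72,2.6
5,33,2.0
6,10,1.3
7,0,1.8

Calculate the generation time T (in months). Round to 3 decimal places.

1.912

lx = nx/n0 = nx/500: 1, 0.668, 0.436, 0.264, 0.144, 0.066, 0.02, 0
lx·mx: 0, 2.5384, 2.1364, 0.7656, 0.3744, 0.132, 0.026, 0 → R0 = 5.9728
x·lx·mx: 0, 2.5384, 4.2728, 2.2968, 1.4976, 0.66, 0.156, 0 → Σ = 11.4216
T = 11.4216 / 5.9728 = 1.912269… → 1.912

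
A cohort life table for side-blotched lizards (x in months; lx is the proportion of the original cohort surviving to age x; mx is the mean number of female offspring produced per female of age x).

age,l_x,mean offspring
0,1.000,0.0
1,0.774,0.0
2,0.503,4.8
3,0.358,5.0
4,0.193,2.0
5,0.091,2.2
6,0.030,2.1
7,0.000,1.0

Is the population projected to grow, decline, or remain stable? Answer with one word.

R0 = Σ lx·mx = 0 + 0 + 2.4144 + 1.79 + 0.386 + 0.2002 + 0.063 + 0 = 4.8536
R0 > 1, so the population is growing.

growing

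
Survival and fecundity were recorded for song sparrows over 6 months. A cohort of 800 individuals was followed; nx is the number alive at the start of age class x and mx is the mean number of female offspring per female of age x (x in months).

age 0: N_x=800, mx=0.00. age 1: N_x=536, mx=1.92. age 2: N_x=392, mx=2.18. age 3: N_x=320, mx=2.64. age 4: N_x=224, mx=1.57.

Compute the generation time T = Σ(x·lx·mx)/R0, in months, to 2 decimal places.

2.17

lx = nx/n0 = nx/800: 1, 0.67, 0.49, 0.4, 0.28
lx·mx: 0, 1.2864, 1.0682, 1.056, 0.4396 → R0 = 3.8502
x·lx·mx: 0, 1.2864, 2.1364, 3.168, 1.7584 → Σ = 8.3492
T = 8.3492 / 3.8502 = 2.168511… → 2.17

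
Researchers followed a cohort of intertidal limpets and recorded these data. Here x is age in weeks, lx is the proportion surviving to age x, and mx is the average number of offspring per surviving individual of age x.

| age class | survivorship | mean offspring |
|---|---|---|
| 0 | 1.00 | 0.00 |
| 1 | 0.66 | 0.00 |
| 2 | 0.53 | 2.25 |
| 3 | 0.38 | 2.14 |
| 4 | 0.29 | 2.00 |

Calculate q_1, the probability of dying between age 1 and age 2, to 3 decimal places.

q_1 = (l_1 − l_2) / l_1 = (0.66 − 0.53) / 0.66
     = 0.13 / 0.66 = 0.19697… → 0.197

0.197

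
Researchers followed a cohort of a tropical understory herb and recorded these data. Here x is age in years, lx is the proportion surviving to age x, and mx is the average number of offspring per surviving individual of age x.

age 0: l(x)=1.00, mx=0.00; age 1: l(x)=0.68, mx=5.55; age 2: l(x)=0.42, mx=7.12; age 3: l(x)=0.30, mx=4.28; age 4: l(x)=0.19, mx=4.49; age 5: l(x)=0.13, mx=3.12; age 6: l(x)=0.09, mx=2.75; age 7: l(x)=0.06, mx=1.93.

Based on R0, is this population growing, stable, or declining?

R0 = Σ lx·mx = 0 + 3.774 + 2.9904 + 1.284 + 0.8531 + 0.4056 + 0.2475 + 0.1158 = 9.6704
R0 > 1, so the population is growing.

growing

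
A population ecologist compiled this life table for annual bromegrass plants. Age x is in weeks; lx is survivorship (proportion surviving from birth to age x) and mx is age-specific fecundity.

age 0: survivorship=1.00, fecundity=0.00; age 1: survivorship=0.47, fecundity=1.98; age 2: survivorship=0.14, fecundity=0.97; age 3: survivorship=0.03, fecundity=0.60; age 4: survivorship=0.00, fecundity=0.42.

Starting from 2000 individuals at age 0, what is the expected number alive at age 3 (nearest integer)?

60

Expected survivors = N0 · l_3 = 2000 × 0.03 = 60 → 60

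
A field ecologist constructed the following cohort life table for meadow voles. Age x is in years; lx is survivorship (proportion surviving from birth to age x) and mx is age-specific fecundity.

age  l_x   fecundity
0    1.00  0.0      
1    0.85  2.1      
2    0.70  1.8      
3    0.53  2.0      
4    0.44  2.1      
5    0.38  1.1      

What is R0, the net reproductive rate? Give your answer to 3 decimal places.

lx·mx by age: 0, 1.785, 1.26, 1.06, 0.924, 0.418
R0 = Σ lx·mx = 5.447 → 5.447

5.447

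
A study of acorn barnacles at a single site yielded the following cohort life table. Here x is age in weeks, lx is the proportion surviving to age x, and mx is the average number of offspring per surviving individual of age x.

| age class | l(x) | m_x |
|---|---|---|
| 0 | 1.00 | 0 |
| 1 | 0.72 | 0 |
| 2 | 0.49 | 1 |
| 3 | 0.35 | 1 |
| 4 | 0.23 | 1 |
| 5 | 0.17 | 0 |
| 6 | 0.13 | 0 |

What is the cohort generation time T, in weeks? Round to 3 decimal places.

2.757

lx·mx: 0, 0, 0.49, 0.35, 0.23, 0, 0 → R0 = 1.07
x·lx·mx: 0, 0, 0.98, 1.05, 0.92, 0, 0 → Σ = 2.95
T = 2.95 / 1.07 = 2.757009… → 2.757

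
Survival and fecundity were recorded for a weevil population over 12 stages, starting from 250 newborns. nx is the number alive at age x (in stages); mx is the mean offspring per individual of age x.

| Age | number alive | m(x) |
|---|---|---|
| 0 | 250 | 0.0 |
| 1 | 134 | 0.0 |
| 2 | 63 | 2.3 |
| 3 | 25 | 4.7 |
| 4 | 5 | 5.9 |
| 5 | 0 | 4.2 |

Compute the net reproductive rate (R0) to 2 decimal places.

lx = nx/n0 = nx/250: 1, 0.536, 0.252, 0.1, 0.02, 0
lx·mx by age: 0, 0, 0.5796, 0.47, 0.118, 0
R0 = Σ lx·mx = 1.1676 → 1.17

1.17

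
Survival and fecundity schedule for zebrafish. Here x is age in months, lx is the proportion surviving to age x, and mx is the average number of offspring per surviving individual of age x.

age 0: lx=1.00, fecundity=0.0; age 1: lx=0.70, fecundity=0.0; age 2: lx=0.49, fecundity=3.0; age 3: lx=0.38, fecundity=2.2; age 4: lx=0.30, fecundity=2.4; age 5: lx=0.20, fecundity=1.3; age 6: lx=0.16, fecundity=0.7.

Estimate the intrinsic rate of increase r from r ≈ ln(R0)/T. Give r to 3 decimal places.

R0 = Σ lx·mx = 0 + 0 + 1.47 + 0.836 + 0.72 + 0.26 + 0.112 = 3.398
Σ x·lx·mx = 10.3; T = 10.3/3.398 = 3.03119…
r ≈ ln(R0)/T = ln(3.398)/3.03119… = 0.40353… → 0.404

0.404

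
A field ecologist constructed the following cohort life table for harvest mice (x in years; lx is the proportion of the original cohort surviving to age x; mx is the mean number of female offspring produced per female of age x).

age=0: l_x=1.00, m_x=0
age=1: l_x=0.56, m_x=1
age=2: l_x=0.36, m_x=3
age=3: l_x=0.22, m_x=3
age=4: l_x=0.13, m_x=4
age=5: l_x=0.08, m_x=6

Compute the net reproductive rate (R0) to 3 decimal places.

3.300

lx·mx by age: 0, 0.56, 1.08, 0.66, 0.52, 0.48
R0 = Σ lx·mx = 3.3 → 3.300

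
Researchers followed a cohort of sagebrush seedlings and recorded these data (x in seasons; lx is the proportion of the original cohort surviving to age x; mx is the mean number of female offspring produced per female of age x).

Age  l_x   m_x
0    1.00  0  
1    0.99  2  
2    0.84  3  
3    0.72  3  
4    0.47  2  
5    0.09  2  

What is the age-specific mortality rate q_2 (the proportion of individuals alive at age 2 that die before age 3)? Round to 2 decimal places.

0.14

q_2 = (l_2 − l_3) / l_2 = (0.84 − 0.72) / 0.84
     = 0.12 / 0.84 = 0.142857… → 0.14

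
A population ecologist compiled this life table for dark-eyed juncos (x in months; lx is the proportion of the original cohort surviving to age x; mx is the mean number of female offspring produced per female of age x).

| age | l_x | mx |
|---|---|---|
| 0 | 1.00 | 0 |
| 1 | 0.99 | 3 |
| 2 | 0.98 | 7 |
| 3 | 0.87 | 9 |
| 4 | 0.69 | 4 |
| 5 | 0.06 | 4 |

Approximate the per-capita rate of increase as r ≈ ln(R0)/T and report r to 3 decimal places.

1.193

R0 = Σ lx·mx = 0 + 2.97 + 6.86 + 7.83 + 2.76 + 0.24 = 20.66
Σ x·lx·mx = 52.42; T = 52.42/20.66 = 2.53727…
r ≈ ln(R0)/T = ln(20.66)/2.53727… = 1.19349… → 1.193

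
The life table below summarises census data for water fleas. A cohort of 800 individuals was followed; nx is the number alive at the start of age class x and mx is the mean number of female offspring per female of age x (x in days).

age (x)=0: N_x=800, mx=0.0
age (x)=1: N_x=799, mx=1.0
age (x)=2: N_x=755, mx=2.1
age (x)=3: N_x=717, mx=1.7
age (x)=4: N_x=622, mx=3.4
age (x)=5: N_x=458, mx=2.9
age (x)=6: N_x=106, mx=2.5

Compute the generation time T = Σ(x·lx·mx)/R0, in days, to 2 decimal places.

lx = nx/n0 = nx/800: 1, 0.99875, 0.94375, 0.89625, 0.7775, 0.5725, 0.1325
lx·mx: 0, 0.99875, 1.981875, 1.523625, 2.6435, 1.66025, 0.33125 → R0 = 9.13925
x·lx·mx: 0, 0.99875, 3.96375, 4.570875, 10.574, 8.30125, 1.9875 → Σ = 30.396125
T = 30.396125 / 9.13925 = 3.325888… → 3.33

3.33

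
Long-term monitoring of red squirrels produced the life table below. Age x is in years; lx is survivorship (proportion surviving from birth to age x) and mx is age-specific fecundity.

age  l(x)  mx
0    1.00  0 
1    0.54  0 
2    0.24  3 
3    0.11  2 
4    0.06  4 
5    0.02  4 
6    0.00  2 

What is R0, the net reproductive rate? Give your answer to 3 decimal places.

1.260

lx·mx by age: 0, 0, 0.72, 0.22, 0.24, 0.08, 0
R0 = Σ lx·mx = 1.26 → 1.260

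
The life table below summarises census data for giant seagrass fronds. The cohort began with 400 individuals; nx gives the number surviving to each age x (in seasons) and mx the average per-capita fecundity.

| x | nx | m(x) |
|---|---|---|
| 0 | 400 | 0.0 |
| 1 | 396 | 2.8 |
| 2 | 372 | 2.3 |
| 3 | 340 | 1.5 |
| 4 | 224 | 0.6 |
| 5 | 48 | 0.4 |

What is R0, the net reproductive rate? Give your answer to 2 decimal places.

6.57

lx = nx/n0 = nx/400: 1, 0.99, 0.93, 0.85, 0.56, 0.12
lx·mx by age: 0, 2.772, 2.139, 1.275, 0.336, 0.048
R0 = Σ lx·mx = 6.57 → 6.57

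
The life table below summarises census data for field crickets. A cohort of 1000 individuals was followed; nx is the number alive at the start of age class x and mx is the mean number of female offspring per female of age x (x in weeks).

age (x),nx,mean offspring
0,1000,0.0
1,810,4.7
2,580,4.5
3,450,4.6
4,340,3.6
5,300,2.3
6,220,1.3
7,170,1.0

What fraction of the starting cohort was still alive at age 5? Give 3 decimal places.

0.300

l_5 = n_5/n_0 = 300/1000 = 0.3 → 0.300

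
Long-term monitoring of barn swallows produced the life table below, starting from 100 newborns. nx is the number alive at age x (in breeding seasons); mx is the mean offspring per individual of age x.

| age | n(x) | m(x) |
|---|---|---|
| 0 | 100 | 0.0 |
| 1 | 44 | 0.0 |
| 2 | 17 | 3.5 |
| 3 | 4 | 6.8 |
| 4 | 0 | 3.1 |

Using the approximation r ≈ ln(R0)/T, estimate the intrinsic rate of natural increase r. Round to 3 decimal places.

lx = nx/n0 = nx/100: 1, 0.44, 0.17, 0.04, 0
R0 = Σ lx·mx = 0 + 0 + 0.595 + 0.272 + 0 = 0.867
Σ x·lx·mx = 2.006; T = 2.006/0.867 = 2.31373…
r ≈ ln(R0)/T = ln(0.867)/2.31373… = -0.06168… → -0.062

-0.062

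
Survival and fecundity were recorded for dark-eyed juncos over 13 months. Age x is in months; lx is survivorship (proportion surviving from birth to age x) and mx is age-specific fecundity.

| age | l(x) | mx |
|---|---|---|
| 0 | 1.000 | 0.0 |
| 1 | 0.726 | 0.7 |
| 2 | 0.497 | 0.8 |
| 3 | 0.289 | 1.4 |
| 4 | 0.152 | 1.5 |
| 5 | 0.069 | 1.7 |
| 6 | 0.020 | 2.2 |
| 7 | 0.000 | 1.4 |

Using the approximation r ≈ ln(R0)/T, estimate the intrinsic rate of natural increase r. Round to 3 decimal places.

R0 = Σ lx·mx = 0 + 0.5082 + 0.3976 + 0.4046 + 0.228 + 0.1173 + 0.044 + 0 = 1.6997
Σ x·lx·mx = 4.2797; T = 4.2797/1.6997 = 2.51791…
r ≈ ln(R0)/T = ln(1.6997)/2.51791… = 0.21067… → 0.211

0.211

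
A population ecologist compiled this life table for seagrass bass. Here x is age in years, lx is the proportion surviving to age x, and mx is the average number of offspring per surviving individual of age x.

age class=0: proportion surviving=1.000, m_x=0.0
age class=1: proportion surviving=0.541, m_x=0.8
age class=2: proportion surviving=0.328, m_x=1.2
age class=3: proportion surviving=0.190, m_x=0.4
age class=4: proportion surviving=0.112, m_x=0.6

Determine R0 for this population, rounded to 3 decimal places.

0.970

lx·mx by age: 0, 0.4328, 0.3936, 0.076, 0.0672
R0 = Σ lx·mx = 0.9696 → 0.970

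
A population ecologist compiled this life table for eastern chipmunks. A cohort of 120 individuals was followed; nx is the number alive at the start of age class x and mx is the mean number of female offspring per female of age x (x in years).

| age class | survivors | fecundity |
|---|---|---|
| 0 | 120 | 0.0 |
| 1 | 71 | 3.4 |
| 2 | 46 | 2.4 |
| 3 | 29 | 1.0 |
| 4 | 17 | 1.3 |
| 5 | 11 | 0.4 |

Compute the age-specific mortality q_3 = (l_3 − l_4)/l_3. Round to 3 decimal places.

lx = nx/n0 = nx/120: 1, 0.59167…, 0.38333…, 0.24167…, 0.14167…, 0.09167…
q_3 = (l_3 − l_4) / l_3 = (0.241667… − 0.141667…) / 0.241667…
     = 0.1… / 0.241667… = 0.413793… → 0.414

0.414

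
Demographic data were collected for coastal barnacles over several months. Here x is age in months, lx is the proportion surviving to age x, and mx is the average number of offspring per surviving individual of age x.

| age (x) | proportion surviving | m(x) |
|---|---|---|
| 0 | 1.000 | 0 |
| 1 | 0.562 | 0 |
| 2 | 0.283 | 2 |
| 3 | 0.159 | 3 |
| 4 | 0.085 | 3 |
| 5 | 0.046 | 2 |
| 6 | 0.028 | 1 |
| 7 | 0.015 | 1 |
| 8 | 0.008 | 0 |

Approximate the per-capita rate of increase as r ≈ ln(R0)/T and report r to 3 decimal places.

R0 = Σ lx·mx = 0 + 0 + 0.566 + 0.477 + 0.255 + 0.092 + 0.028 + 0.015 + 0 = 1.433
Σ x·lx·mx = 4.316; T = 4.316/1.433 = 3.01186…
r ≈ ln(R0)/T = ln(1.433)/3.01186… = 0.11945… → 0.119

0.119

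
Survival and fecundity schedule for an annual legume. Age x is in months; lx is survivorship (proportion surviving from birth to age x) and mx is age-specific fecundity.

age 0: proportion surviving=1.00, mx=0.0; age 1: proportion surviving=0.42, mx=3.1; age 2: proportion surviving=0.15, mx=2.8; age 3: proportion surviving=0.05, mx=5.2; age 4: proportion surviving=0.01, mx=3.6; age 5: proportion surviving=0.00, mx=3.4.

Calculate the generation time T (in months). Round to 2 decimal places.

1.52

lx·mx: 0, 1.302, 0.42, 0.26, 0.036, 0 → R0 = 2.018
x·lx·mx: 0, 1.302, 0.84, 0.78, 0.144, 0 → Σ = 3.066
T = 3.066 / 2.018 = 1.519326… → 1.52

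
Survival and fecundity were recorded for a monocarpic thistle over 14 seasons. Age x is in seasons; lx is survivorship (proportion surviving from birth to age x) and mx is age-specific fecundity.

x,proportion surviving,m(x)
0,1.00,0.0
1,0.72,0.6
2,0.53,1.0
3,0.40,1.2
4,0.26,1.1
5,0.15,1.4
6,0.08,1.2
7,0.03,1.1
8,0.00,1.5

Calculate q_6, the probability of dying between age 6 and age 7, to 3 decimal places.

q_6 = (l_6 − l_7) / l_6 = (0.08 − 0.03) / 0.08
     = 0.05 / 0.08 = 0.625 → 0.625

0.625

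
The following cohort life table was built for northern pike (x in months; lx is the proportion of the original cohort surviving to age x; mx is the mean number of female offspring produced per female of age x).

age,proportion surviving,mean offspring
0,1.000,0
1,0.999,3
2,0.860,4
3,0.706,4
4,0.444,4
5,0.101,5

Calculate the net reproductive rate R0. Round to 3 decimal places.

lx·mx by age: 0, 2.997, 3.44, 2.824, 1.776, 0.505
R0 = Σ lx·mx = 11.542 → 11.542

11.542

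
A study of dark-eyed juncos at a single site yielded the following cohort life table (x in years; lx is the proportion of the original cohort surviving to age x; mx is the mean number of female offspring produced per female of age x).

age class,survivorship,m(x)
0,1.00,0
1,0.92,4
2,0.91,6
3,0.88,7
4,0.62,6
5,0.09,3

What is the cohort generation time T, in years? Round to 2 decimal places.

lx·mx: 0, 3.68, 5.46, 6.16, 3.72, 0.27 → R0 = 19.29
x·lx·mx: 0, 3.68, 10.92, 18.48, 14.88, 1.35 → Σ = 49.31
T = 49.31 / 19.29 = 2.556247… → 2.56

2.56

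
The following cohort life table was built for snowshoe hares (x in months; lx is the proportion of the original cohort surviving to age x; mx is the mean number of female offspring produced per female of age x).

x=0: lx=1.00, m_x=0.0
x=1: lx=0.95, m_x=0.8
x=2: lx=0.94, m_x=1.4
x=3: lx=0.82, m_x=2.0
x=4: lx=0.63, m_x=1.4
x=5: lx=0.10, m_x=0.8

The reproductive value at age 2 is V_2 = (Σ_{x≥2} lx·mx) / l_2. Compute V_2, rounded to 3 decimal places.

lx·mx for x ≥ 2: 1.316, 1.64, 0.882, 0.08 → sum = 3.918
V_2 = 3.918 / l_2 = 3.918 / 0.94 = 4.168085… → 4.168

4.168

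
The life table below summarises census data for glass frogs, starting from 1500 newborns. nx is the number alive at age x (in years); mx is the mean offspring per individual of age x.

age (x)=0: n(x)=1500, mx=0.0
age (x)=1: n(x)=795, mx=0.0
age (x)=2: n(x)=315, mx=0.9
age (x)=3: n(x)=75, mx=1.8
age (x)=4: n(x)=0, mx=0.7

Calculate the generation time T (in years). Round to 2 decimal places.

lx = nx/n0 = nx/1500: 1, 0.53, 0.21, 0.05, 0
lx·mx: 0, 0, 0.189, 0.09, 0 → R0 = 0.279
x·lx·mx: 0, 0, 0.378, 0.27, 0 → Σ = 0.648
T = 0.648 / 0.279 = 2.322581… → 2.32

2.32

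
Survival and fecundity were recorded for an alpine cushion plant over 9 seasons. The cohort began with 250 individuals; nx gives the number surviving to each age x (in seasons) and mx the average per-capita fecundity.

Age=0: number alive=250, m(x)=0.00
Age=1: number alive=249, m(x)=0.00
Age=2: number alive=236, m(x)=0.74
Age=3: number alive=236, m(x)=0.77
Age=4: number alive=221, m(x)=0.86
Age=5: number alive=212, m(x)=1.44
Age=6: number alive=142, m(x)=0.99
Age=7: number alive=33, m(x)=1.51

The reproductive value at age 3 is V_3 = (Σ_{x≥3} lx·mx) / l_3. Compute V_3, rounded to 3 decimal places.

lx = nx/n0 = nx/250: 1, 0.996, 0.944, 0.944, 0.884, 0.848, 0.568, 0.132
lx·mx for x ≥ 3: 0.72688, 0.76024, 1.22112, 0.56232, 0.19932 → sum = 3.46988
V_3 = 3.46988 / l_3 = 3.46988 / 0.944 = 3.67572… → 3.676

3.676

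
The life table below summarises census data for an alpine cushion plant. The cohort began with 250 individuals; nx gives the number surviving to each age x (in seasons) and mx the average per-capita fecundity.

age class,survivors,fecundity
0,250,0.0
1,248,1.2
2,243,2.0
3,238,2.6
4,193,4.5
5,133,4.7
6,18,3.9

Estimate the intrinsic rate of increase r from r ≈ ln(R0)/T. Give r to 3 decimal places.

0.723

lx = nx/n0 = nx/250: 1, 0.992, 0.972, 0.952, 0.772, 0.532, 0.072
R0 = Σ lx·mx = 0 + 1.1904 + 1.944 + 2.4752 + 3.474 + 2.5004 + 0.2808 = 11.8648
Σ x·lx·mx = 40.5868; T = 40.5868/11.8648 = 3.42077…
r ≈ ln(R0)/T = ln(11.8648)/3.42077… = 0.7231… → 0.723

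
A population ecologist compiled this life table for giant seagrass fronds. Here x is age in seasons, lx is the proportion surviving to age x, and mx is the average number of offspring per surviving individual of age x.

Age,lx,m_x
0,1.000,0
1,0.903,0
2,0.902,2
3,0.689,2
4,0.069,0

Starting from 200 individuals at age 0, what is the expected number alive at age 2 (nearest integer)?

180

Expected survivors = N0 · l_2 = 200 × 0.902 = 180.4 → 180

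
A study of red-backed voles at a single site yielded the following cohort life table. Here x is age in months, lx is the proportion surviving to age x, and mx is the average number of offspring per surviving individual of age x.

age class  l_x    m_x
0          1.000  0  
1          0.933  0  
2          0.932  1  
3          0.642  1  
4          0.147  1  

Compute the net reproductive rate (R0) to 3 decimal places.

1.721

lx·mx by age: 0, 0, 0.932, 0.642, 0.147
R0 = Σ lx·mx = 1.721 → 1.721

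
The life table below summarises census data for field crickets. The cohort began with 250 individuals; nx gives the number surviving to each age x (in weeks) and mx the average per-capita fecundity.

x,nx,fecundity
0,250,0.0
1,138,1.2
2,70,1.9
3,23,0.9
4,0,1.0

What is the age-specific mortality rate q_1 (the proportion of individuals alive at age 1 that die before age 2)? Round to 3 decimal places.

lx = nx/n0 = nx/250: 1, 0.552, 0.28, 0.092, 0
q_1 = (l_1 − l_2) / l_1 = (0.552 − 0.28) / 0.552
     = 0.272 / 0.552 = 0.492754… → 0.493

0.493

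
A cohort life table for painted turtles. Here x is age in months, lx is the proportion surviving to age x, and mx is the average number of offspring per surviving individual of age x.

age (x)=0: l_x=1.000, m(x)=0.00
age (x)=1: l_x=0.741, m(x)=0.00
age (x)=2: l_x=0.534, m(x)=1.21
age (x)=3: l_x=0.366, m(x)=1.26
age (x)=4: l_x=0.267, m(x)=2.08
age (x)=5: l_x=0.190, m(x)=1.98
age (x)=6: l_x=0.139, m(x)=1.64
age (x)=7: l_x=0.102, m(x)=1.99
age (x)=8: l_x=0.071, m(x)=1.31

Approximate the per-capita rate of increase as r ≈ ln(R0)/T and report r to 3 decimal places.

0.234

R0 = Σ lx·mx = 0 + 0 + 0.64614 + 0.46116 + 0.55536 + 0.3762 + 0.22796 + 0.20298 + 0.09301 = 2.56281
Σ x·lx·mx = 10.3109; T = 10.3109/2.56281 = 4.02328…
r ≈ ln(R0)/T = ln(2.56281)/4.02328… = 0.23391… → 0.234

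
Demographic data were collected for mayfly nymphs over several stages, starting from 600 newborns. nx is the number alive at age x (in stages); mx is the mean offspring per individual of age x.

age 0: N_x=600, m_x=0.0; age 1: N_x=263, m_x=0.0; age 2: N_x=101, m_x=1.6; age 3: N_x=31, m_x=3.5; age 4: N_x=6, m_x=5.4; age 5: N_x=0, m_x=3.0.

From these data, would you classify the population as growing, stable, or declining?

declining

lx = nx/n0 = nx/600: 1, 0.43833…, 0.16833…, 0.05167…, 0.01, 0
R0 = Σ lx·mx = 0 + 0 + 0.269333… + 0.180833… + 0.054 + 0 = 0.504167…
R0 < 1, so the population is declining.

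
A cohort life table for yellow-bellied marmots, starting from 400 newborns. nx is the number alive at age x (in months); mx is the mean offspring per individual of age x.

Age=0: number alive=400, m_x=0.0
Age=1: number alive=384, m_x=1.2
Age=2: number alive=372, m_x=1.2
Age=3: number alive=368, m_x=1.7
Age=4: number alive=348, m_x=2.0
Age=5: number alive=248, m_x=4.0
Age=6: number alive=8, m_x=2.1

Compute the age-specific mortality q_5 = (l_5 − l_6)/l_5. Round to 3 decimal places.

0.968

lx = nx/n0 = nx/400: 1, 0.96, 0.93, 0.92, 0.87, 0.62, 0.02
q_5 = (l_5 − l_6) / l_5 = (0.62 − 0.02) / 0.62
     = 0.6 / 0.62 = 0.967742… → 0.968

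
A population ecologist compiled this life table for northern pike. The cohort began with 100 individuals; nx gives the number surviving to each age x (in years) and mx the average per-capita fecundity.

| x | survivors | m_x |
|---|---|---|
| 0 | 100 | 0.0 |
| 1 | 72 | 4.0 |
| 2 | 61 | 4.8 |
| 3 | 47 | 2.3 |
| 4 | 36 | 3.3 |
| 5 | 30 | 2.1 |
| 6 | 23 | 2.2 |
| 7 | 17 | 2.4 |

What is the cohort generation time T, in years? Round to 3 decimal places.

lx = nx/n0 = nx/100: 1, 0.72, 0.61, 0.47, 0.36, 0.3, 0.23, 0.17
lx·mx: 0, 2.88, 2.928, 1.081, 1.188, 0.63, 0.506, 0.408 → R0 = 9.621
x·lx·mx: 0, 2.88, 5.856, 3.243, 4.752, 3.15, 3.036, 2.856 → Σ = 25.773
T = 25.773 / 9.621 = 2.678828… → 2.679

2.679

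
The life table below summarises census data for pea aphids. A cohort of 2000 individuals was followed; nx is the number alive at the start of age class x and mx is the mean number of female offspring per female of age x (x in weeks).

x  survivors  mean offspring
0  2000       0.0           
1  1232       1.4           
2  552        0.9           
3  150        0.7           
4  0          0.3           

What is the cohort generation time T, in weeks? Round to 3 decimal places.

lx = nx/n0 = nx/2000: 1, 0.616, 0.276, 0.075, 0
lx·mx: 0, 0.8624, 0.2484, 0.0525, 0 → R0 = 1.1633
x·lx·mx: 0, 0.8624, 0.4968, 0.1575, 0 → Σ = 1.5167
T = 1.5167 / 1.1633 = 1.303791… → 1.304

1.304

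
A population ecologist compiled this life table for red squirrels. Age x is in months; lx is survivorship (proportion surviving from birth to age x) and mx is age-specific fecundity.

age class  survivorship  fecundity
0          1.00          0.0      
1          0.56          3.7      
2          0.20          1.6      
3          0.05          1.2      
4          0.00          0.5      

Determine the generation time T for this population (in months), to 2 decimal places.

lx·mx: 0, 2.072, 0.32, 0.06, 0 → R0 = 2.452
x·lx·mx: 0, 2.072, 0.64, 0.18, 0 → Σ = 2.892
T = 2.892 / 2.452 = 1.179445… → 1.18

1.18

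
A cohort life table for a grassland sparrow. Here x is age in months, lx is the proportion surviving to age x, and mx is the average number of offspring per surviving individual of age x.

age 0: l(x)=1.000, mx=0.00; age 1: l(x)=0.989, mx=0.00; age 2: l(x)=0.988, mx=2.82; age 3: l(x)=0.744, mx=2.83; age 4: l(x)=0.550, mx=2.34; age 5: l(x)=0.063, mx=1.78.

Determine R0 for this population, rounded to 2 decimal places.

lx·mx by age: 0, 0, 2.78616, 2.10552, 1.287, 0.11214
R0 = Σ lx·mx = 6.29082 → 6.29

6.29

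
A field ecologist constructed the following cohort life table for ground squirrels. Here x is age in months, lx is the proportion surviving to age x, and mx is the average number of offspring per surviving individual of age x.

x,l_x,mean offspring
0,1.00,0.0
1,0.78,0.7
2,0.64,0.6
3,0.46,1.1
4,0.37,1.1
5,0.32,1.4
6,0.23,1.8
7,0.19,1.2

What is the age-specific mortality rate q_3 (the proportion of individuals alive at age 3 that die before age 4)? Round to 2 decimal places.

0.20

q_3 = (l_3 − l_4) / l_3 = (0.46 − 0.37) / 0.46
     = 0.09 / 0.46 = 0.195652… → 0.20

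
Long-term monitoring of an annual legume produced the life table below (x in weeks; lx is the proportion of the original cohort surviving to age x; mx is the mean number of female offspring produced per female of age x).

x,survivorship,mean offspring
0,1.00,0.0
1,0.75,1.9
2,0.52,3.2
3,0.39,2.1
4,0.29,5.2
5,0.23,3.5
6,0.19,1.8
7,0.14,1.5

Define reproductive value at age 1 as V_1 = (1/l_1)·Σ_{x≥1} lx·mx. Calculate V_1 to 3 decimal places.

lx·mx for x ≥ 1: 1.425, 1.664, 0.819, 1.508, 0.805, 0.342, 0.21 → sum = 6.773
V_1 = 6.773 / l_1 = 6.773 / 0.75 = 9.030667… → 9.031

9.031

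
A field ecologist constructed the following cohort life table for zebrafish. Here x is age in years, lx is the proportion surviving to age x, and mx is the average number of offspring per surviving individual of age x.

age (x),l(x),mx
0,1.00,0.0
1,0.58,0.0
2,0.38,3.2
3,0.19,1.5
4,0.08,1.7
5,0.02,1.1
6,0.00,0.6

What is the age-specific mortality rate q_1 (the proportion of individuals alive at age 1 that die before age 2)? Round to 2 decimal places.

0.34

q_1 = (l_1 − l_2) / l_1 = (0.58 − 0.38) / 0.58
     = 0.2 / 0.58 = 0.344828… → 0.34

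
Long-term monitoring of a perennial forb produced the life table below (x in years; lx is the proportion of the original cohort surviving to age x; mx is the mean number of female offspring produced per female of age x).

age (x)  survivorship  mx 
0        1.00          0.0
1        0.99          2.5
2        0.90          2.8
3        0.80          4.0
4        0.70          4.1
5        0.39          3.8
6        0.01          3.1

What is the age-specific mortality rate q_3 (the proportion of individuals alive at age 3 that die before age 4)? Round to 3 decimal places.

q_3 = (l_3 − l_4) / l_3 = (0.8 − 0.7) / 0.8
     = 0.1 / 0.8 = 0.125 → 0.125

0.125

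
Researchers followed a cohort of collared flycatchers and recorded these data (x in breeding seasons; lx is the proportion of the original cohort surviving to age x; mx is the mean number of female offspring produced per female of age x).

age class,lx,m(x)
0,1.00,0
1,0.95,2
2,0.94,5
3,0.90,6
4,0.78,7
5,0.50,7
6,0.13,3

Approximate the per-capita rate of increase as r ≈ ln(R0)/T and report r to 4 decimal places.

R0 = Σ lx·mx = 0 + 1.9 + 4.7 + 5.4 + 5.46 + 3.5 + 0.39 = 21.35
Σ x·lx·mx = 69.18; T = 69.18/21.35 = 3.24028…
r ≈ ln(R0)/T = ln(21.35)/3.24028… = 0.944687… → 0.9447

0.9447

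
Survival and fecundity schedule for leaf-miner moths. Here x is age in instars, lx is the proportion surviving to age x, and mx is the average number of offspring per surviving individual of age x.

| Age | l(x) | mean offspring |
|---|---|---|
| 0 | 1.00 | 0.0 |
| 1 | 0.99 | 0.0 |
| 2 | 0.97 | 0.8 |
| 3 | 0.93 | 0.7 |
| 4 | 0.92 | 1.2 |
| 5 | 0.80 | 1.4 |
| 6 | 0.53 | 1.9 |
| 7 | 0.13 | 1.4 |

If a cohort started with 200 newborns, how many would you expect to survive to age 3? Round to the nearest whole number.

186

Expected survivors = N0 · l_3 = 200 × 0.93 = 186 → 186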